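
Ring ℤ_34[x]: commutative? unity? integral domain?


ℤ_34 has zero divisors (2·17 ≡ 0), and these lift to constant zero divisors in ℤ_34[x]; so not an integral domain
Commutative: Yes
Integral domain: No
Has unity: Yes

ℤ_34[x]: Commutative=Yes, Unity=Yes


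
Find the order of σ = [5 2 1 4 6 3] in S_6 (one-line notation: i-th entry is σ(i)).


Cycle decomposition: (1 5 6 3)
Cycle lengths: 4
Order = lcm(4) = 4

ord(σ) = 4


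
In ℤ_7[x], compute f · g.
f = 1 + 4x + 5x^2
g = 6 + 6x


Expand and collect like terms; reduce coefficients mod 7:
x^0: 1·6 = 6 ≡ 6 (mod 7)
x^1: 1·6 + 4·6 = 30 ≡ 2 (mod 7)
x^2: 4·6 + 5·6 = 54 ≡ 5 (mod 7)
x^3: 5·6 = 30 ≡ 2 (mod 7)
Result: 6 + 2x + 5x^2 + 2x^3

f · g = 6 + 2x + 5x^2 + 2x^3


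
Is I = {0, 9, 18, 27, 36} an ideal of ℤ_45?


Check ideal conditions for I = {0, 9, 18, 27, 36} in ℤ_45:
(1) I is an additive subgroup? Yes
(2) For r ∈ ℤ_45 and a ∈ I: r·a ∈ I? Yes

Yes, I is an ideal of ℤ_45


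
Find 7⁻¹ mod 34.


Use the extended Euclidean algorithm to write 1 = 7·s + 34·t; then s mod 34 is the inverse.
Euclidean algorithm:
  7 = 0·34 + 7
  34 = 4·7 + 6
  7 = 1·6 + 1
  6 = 6·1 + 0
gcd(7,34) = 1
Back-substitution gives: 7·(5) + 34·(-1) = 1
So 7⁻¹ ≡ 5 ≡ 5 (mod 34)
Check: 7 × 5 = 35 ≡ 1 (mod 34) ✓

7⁻¹ ≡ 5 (mod 34)


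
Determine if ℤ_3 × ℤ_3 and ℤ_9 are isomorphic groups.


Comparing ℤ_3 × ℤ_3 and ℤ_9:
gcd(3,3) = 3 ≠ 1. Max element order in ℤ_3×ℤ_3 is lcm(3,3) = 3 < 9, so it has no element of order 9

No, ℤ_3 × ℤ_3 ≇ ℤ_9


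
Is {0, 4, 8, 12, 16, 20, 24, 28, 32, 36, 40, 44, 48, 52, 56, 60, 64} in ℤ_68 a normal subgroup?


H = {0, 4, 8, 12, 16, 20, 24, 28, 32, 36, 40, 44, 48, 52, 56, 60, 64} in ℤ_68
ℤ_68 is abelian; every subgroup of an abelian group is normal

Yes, normal subgroup


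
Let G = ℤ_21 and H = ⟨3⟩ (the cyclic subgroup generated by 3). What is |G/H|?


|⟨3⟩| = n / gcd(3, 21) = 21 / 3 = 7
H is normal (ℤ_21 is abelian).
|G/H| = |G| / |H| = 21 / 7 = 3

|G/H| = 3


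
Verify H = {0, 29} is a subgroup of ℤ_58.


Subgroup test for H = {0, 29} in (ℤ_58, +):
(1) 0 ∈ H? Yes
(2) Closure: for all a,b ∈ H, (a+b) mod 58 ∈ H? Yes
(3) Inverses: for all a ∈ H, -a mod 58 ∈ H? Yes

Yes, H is a subgroup of ℤ_58


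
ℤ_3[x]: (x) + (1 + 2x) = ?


Add coefficients mod 3:
x^0: 0 + 1 = 1 (mod 3)
x^1: 1 + 2 = 0 (mod 3)
Result: 1

f + g = 1


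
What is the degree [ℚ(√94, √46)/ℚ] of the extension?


[ℚ(√94,√46):ℚ] = [ℚ(√94,√46):ℚ(√94)]·[ℚ(√94):ℚ] = 2·2 = 4

[ℚ(√94, √46)/ℚ] = 4


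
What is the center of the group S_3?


Z(G) = {g ∈ G | gx = xg for all x ∈ G}
S_n is non-abelian for n ≥ 3; Z(S_3) is trivial

Z(S_3) = {e}


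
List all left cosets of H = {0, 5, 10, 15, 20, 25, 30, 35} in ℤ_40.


H = {0, 5, 10, 15, 20, 25, 30, 35}, |H| = 8
Number of cosets = |G|/|H| = 40/8 = 5
0 + H = {0, 5, 10, 15, 20, 25, 30, 35}
1 + H = {1, 6, 11, 16, 21, 26, 31, 36}
2 + H = {2, 7, 12, 17, 22, 27, 32, 37}
3 + H = {3, 8, 13, 18, 23, 28, 33, 38}
4 + H = {4, 9, 14, 19, 24, 29, 34, 39}

Cosets: 0+H={0,5,10,15,20,25,30,35}; 1+H={1,6,11,16,21,26,31,36}; 2+H={2,7,12,17,22,27,32,37}; 3+H={3,8,13,18,23,28,33,38}; 4+H={4,9,14,19,24,29,34,39}


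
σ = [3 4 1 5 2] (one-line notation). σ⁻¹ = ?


To find σ⁻¹, swap domain and range:
σ(1) = 3 → σ⁻¹(3) = 1
σ(2) = 4 → σ⁻¹(4) = 2
σ(3) = 1 → σ⁻¹(1) = 3
σ(4) = 5 → σ⁻¹(5) = 4
σ(5) = 2 → σ⁻¹(2) = 5

σ⁻¹ = [3 5 1 2 4]


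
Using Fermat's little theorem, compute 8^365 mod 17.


Fermat's little theorem: if p is prime and gcd(a,p)=1, then a^(p-1) ≡ 1 (mod p)
p = 17 is prime, gcd(8,17) = 1
Reduce exponent: 365 mod 16 = 13
So 8^365 ≡ 8^13 (mod 17)
8^13 mod 17 = 9

8^365 ≡ 9 (mod 17)


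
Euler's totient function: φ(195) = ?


Factor n: 195 = 3 × 5 × 13
φ(n) = n · ∏(1 - 1/p) over distinct primes p | n
φ(195) = 195 · (1 - 1/3) · (1 - 1/5) · (1 - 1/13) = 96

φ(195) = 96


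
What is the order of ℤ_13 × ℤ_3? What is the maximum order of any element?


|ℤ_13 × ℤ_3| = 13 × 3 = 39
Max element order = lcm(13,3) = 39
Cyclic? Yes (gcd=1)

|ℤ_13×ℤ_3| = 39, max element order = 39


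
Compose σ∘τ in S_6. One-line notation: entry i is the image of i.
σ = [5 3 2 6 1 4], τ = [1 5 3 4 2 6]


σ∘τ: apply τ first, then σ
1 →τ 1 →σ 5
2 →τ 5 →σ 1
3 →τ 3 →σ 2
4 →τ 4 →σ 6
5 →τ 2 →σ 3
6 →τ 6 →σ 4

σ∘τ = [5 1 2 6 3 4]


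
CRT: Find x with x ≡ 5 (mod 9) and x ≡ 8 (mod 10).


m₁ = 9, m₂ = 10, gcd = 1, so CRT applies. M = m₁·m₂ = 90
Let M₁ = M/m₁ = 10, M₂ = M/m₂ = 9
Find y₁ ≡ M₁⁻¹ (mod m₁): 10⁻¹ ≡ 1 (mod 9)
Find y₂ ≡ M₂⁻¹ (mod m₂): 9⁻¹ ≡ 9 (mod 10)
x = a₁·M₁·y₁ + a₂·M₂·y₂ = 5·10·1 + 8·9·9 = 698
Reduce mod 90: x ≡ 68
Check: 68 mod 9 = 5 ✓, 68 mod 10 = 8 ✓

x ≡ 68 (mod 90)


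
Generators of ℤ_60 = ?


g generates ℤ_n iff gcd(g,n) = 1
Prime factors of 60: 2, 3, 5
Generators are g ∈ {1,...,59} not divisible by any of these primes.
Generators: {1, 7, 11, 13, 17, 19, 23, 29, 31, 37, 41, 43, 47, 49, 53, 59}
Number of generators = φ(60) = 16

Generators of ℤ_60 = {1, 7, 11, 13, 17, 19, 23, 29, 31, 37, 41, 43, 47, 49, 53, 59}


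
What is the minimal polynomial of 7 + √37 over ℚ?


Let α = 7 + √37. Then α - 7 = √37, so (α - 7)² = 37, giving α² - 14α + 12 = 0. Degree 2 and α ∉ ℚ, so this is the minimal polynomial.

Minimal polynomial: x² - 14x + 12


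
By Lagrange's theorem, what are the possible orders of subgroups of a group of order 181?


Lagrange's theorem: |H| divides |G|
|G| = 181
Divisors of 181: 1, 181

Possible subgroup orders: {1, 181}


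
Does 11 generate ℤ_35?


g generates ℤ_n iff gcd(g, n) = 1
gcd(11, 35) = 1
Since gcd = 1, 11 is a generator.

Yes, 11 generates ℤ_35


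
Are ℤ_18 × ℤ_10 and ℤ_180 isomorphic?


Comparing ℤ_18 × ℤ_10 and ℤ_180:
gcd(18,10) = 2 ≠ 1. Max element order in ℤ_18×ℤ_10 is lcm(18,10) = 90 < 180, so it has no element of order 180

No, ℤ_18 × ℤ_10 ≇ ℤ_180


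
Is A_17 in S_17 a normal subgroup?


H = A_17 in S_17
A_17 has index 2 in S_17, and every subgroup of index 2 is normal

Yes, normal subgroup


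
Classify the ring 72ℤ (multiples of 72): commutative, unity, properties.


72ℤ is a commutative ring under +,× but has no multiplicative identity (1 ∉ 72ℤ); it has no zero divisors, but without unity it is not an integral domain
Commutative: Yes
Integral domain: No
Has unity: No

72ℤ (multiples of 72): Commutative=Yes, Unity=No


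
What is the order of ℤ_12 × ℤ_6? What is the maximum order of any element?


|ℤ_12 × ℤ_6| = 12 × 6 = 72
Max element order = lcm(12,6) = 12
Cyclic? No (gcd=6)

|ℤ_12×ℤ_6| = 72, max element order = 12


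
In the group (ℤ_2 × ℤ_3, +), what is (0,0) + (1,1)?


Operation: componentwise addition mod (2, 3)
(0,0) + (1,1) = ((a₁+b₁) mod 2, (a₂+b₂) mod 3) with a = (0,0), b = (1,1)

(0,0) + (1,1) = (1,1)


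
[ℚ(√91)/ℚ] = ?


√91 has minimal polynomial x² - 91 (irreducible over ℚ since 91 is squarefree)

[ℚ(√91)/ℚ] = 2


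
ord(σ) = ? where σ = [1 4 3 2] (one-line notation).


Cycle decomposition: (2 4)
Cycle lengths: 2
Order = lcm(2) = 2

ord(σ) = 2


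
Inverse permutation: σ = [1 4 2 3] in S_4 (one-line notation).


To find σ⁻¹, swap domain and range:
σ(1) = 1 → σ⁻¹(1) = 1
σ(2) = 4 → σ⁻¹(4) = 2
σ(3) = 2 → σ⁻¹(2) = 3
σ(4) = 3 → σ⁻¹(3) = 4

σ⁻¹ = [1 3 4 2]


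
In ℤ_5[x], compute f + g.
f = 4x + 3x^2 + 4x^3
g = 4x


Add coefficients mod 5:
x^0: 0 + 0 = 0 (mod 5)
x^1: 4 + 4 = 3 (mod 5)
x^2: 3 + 0 = 3 (mod 5)
x^3: 4 + 0 = 4 (mod 5)
Result: 3x + 3x^2 + 4x^3

f + g = 3x + 3x^2 + 4x^3


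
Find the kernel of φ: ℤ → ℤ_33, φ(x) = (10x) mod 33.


Kernel = preimage of identity
ker(φ) = {x ∈ ℤ : 10x ≡ 0 (mod 33)}. gcd(10,33) = 1, so 10x ≡ 0 (mod 33) ⟺ x ≡ 0 (mod 33/1 = 33). Hence ker(φ) = 33ℤ

ker(φ) = 33ℤ


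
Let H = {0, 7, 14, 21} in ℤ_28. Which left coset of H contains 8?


8 + H = {8 + h (mod 28) : h ∈ H}
8+0=8, 8+7=15, 8+14=22, 8+21=1
8 + H = {1, 8, 15, 22} = 1 + H

8 + H = {1, 8, 15, 22}


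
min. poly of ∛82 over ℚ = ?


∛82 satisfies x³ - 82 = 0, irreducible over ℚ (no rational root; 82 is not a perfect cube)

Minimal polynomial: x³ - 82


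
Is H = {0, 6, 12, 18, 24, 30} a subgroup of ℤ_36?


Subgroup test for H = {0, 6, 12, 18, 24, 30} in (ℤ_36, +):
(1) 0 ∈ H? Yes
(2) Closure: for all a,b ∈ H, (a+b) mod 36 ∈ H? Yes
(3) Inverses: for all a ∈ H, -a mod 36 ∈ H? Yes

Yes, H is a subgroup of ℤ_36


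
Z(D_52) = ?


Z(G) = {g ∈ G | gx = xg for all x ∈ G}
For even n, Z(D_n) = {e, r^(n/2)}: the 180° rotation r^26 commutes with every reflection and rotation

Z(D_52) = {e, r^26}


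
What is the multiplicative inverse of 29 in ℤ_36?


Use the extended Euclidean algorithm to write 1 = 29·s + 36·t; then s mod 36 is the inverse.
Euclidean algorithm:
  29 = 0·36 + 29
  36 = 1·29 + 7
  29 = 4·7 + 1
  7 = 7·1 + 0
gcd(29,36) = 1
Back-substitution gives: 29·(5) + 36·(-4) = 1
So 29⁻¹ ≡ 5 ≡ 5 (mod 36)
Check: 29 × 5 = 145 ≡ 1 (mod 36) ✓

29⁻¹ ≡ 5 (mod 36)


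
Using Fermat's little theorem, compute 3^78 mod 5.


Fermat's little theorem: if p is prime and gcd(a,p)=1, then a^(p-1) ≡ 1 (mod p)
p = 5 is prime, gcd(3,5) = 1
Reduce exponent: 78 mod 4 = 2
So 3^78 ≡ 3^2 (mod 5)
3^2 mod 5 = 4

3^78 ≡ 4 (mod 5)


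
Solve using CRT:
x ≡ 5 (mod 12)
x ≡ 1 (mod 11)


m₁ = 12, m₂ = 11, gcd = 1, so CRT applies. M = m₁·m₂ = 132
Let M₁ = M/m₁ = 11, M₂ = M/m₂ = 12
Find y₁ ≡ M₁⁻¹ (mod m₁): 11⁻¹ ≡ 11 (mod 12)
Find y₂ ≡ M₂⁻¹ (mod m₂): 12⁻¹ ≡ 1 (mod 11)
x = a₁·M₁·y₁ + a₂·M₂·y₂ = 5·11·11 + 1·12·1 = 617
Reduce mod 132: x ≡ 89
Check: 89 mod 12 = 5 ✓, 89 mod 11 = 1 ✓

x ≡ 89 (mod 132)


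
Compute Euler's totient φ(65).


Factor n: 65 = 5 × 13
φ(n) = n · ∏(1 - 1/p) over distinct primes p | n
φ(65) = 65 · (1 - 1/5) · (1 - 1/13) = 48

φ(65) = 48


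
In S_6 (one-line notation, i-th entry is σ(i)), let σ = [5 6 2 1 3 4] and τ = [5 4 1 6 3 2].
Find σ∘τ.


σ∘τ: apply τ first, then σ
1 →τ 5 →σ 3
2 →τ 4 →σ 1
3 →τ 1 →σ 5
4 →τ 6 →σ 4
5 →τ 3 →σ 2
6 →τ 2 →σ 6

σ∘τ = [3 1 5 4 2 6]


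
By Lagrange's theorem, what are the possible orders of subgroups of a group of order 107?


Lagrange's theorem: |H| divides |G|
|G| = 107
Divisors of 107: 1, 107

Possible subgroup orders: {1, 107}


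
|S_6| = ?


|S_n| = n! (number of permutations of n symbols)
|S_6| = 6! = 720

|S_6| = 720


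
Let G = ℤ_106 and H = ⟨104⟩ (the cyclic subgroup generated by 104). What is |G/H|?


|⟨104⟩| = n / gcd(104, 106) = 106 / 2 = 53
H is normal (ℤ_106 is abelian).
|G/H| = |G| / |H| = 106 / 53 = 2

|G/H| = 2


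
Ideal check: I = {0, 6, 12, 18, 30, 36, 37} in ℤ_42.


Check ideal conditions for I = {0, 6, 12, 18, 30, 36, 37} in ℤ_42:
(1) I is an additive subgroup? No
(2) For r ∈ ℤ_42 and a ∈ I: r·a ∈ I? No  [counterexample: r=2, a=12, r·a mod 42 = 24 ∉ I]

No, I is not an ideal of ℤ_42


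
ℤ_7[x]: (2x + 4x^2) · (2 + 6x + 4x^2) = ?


Expand and collect like terms; reduce coefficients mod 7:
x^0: 0·2 = 0 ≡ 0 (mod 7)
x^1: 0·6 + 2·2 = 4 ≡ 4 (mod 7)
x^2: 0·4 + 2·6 + 4·2 = 20 ≡ 6 (mod 7)
x^3: 2·4 + 4·6 = 32 ≡ 4 (mod 7)
x^4: 4·4 = 16 ≡ 2 (mod 7)
Result: 4x + 6x^2 + 4x^3 + 2x^4

f · g = 4x + 6x^2 + 4x^3 + 2x^4


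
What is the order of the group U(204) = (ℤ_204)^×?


U(n) is the group of units mod n; |U(n)| = φ(n)
|U(204)| = φ(204) = 64

|U(204) = (ℤ_204)^×| = 64


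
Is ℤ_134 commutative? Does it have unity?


ℤ_134 is a commutative ring with unity 1; 134 = 2×67 is composite, so 2·67 ≡ 0 gives zero divisors (not an integral domain)
Commutative: Yes
Integral domain: No
Has unity: Yes

ℤ_134: Commutative=Yes, Unity=Yes


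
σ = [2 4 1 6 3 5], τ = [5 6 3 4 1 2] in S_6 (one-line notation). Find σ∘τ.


σ∘τ: apply τ first, then σ
1 →τ 5 →σ 3
2 →τ 6 →σ 5
3 →τ 3 →σ 1
4 →τ 4 →σ 6
5 →τ 1 →σ 2
6 →τ 2 →σ 4

σ∘τ = [3 5 1 6 2 4]


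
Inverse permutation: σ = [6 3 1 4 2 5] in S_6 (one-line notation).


To find σ⁻¹, swap domain and range:
σ(1) = 6 → σ⁻¹(6) = 1
σ(2) = 3 → σ⁻¹(3) = 2
σ(3) = 1 → σ⁻¹(1) = 3
σ(4) = 4 → σ⁻¹(4) = 4
σ(5) = 2 → σ⁻¹(2) = 5
σ(6) = 5 → σ⁻¹(5) = 6

σ⁻¹ = [3 5 2 4 6 1]


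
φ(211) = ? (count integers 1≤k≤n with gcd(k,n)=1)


Factor n: 211 = 211
φ(n) = n · ∏(1 - 1/p) over distinct primes p | n
φ(211) = 211 · (1 - 1/211) = 210

φ(211) = 210


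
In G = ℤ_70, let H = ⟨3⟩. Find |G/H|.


|⟨3⟩| = n / gcd(3, 70) = 70 / 1 = 70
H is normal (ℤ_70 is abelian).
|G/H| = |G| / |H| = 70 / 70 = 1

|G/H| = 1


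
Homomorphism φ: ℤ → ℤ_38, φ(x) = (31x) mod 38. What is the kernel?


Kernel = preimage of identity
ker(φ) = {x ∈ ℤ : 31x ≡ 0 (mod 38)}. gcd(31,38) = 1, so 31x ≡ 0 (mod 38) ⟺ x ≡ 0 (mod 38/1 = 38). Hence ker(φ) = 38ℤ

ker(φ) = 38ℤ


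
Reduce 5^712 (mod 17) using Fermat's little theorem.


Fermat's little theorem: if p is prime and gcd(a,p)=1, then a^(p-1) ≡ 1 (mod p)
p = 17 is prime, gcd(5,17) = 1
Reduce exponent: 712 mod 16 = 8
So 5^712 ≡ 5^8 (mod 17)
5^8 mod 17 = 16

5^712 ≡ 16 (mod 17)


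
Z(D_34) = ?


Z(G) = {g ∈ G | gx = xg for all x ∈ G}
For even n, Z(D_n) = {e, r^(n/2)}: the 180° rotation r^17 commutes with every reflection and rotation

Z(D_34) = {e, r^17}


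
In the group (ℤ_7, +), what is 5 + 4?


Operation: addition mod 7
5 + 4 = (a + b) mod 7 with a = 5, b = 4

5 + 4 = 2


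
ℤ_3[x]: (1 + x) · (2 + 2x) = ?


Expand and collect like terms; reduce coefficients mod 3:
x^0: 1·2 = 2 ≡ 2 (mod 3)
x^1: 1·2 + 1·2 = 4 ≡ 1 (mod 3)
x^2: 1·2 = 2 ≡ 2 (mod 3)
Result: 2 + x + 2x^2

f · g = 2 + x + 2x^2


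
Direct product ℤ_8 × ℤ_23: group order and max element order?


|ℤ_8 × ℤ_23| = 8 × 23 = 184
Max element order = lcm(8,23) = 184
Cyclic? Yes (gcd=1)

|ℤ_8×ℤ_23| = 184, max element order = 184


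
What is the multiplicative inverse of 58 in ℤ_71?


Use the extended Euclidean algorithm to write 1 = 58·s + 71·t; then s mod 71 is the inverse.
Euclidean algorithm:
  58 = 0·71 + 58
  71 = 1·58 + 13
  58 = 4·13 + 6
  13 = 2·6 + 1
  6 = 6·1 + 0
gcd(58,71) = 1
Back-substitution gives: 58·(-11) + 71·(9) = 1
So 58⁻¹ ≡ -11 ≡ 60 (mod 71)
Check: 58 × 60 = 3480 ≡ 1 (mod 71) ✓

58⁻¹ ≡ 60 (mod 71)


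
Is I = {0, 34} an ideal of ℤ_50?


Check ideal conditions for I = {0, 34} in ℤ_50:
(1) I is an additive subgroup? No
(2) For r ∈ ℤ_50 and a ∈ I: r·a ∈ I? No  [counterexample: r=2, a=34, r·a mod 50 = 18 ∉ I]

No, I is not an ideal of ℤ_50


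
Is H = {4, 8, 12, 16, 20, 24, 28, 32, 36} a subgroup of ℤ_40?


Subgroup test for H = {4, 8, 12, 16, 20, 24, 28, 32, 36} in (ℤ_40, +):
(1) 0 ∈ H? No
(2) Closure: for all a,b ∈ H, (a+b) mod 40 ∈ H? No  [counterexample: 4 + 36 = 0 ∉ H]
(3) Inverses: for all a ∈ H, -a mod 40 ∈ H? Yes

No, H is not a subgroup of ℤ_40


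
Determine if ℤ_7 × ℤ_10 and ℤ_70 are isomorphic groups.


Comparing ℤ_7 × ℤ_10 and ℤ_70:
gcd(7,10) = 1, so ℤ_7 × ℤ_10 ≅ ℤ_70 (CRT)

Yes, ℤ_7 × ℤ_10 ≅ ℤ_70


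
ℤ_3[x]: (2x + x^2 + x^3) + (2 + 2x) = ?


Add coefficients mod 3:
x^0: 0 + 2 = 2 (mod 3)
x^1: 2 + 2 = 1 (mod 3)
x^2: 1 + 0 = 1 (mod 3)
x^3: 1 + 0 = 1 (mod 3)
Result: 2 + x + x^2 + x^3

f + g = 2 + x + x^2 + x^3


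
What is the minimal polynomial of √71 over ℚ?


√71 satisfies x² - 71 = 0, irreducible over ℚ since 71 is squarefree

Minimal polynomial: x² - 71


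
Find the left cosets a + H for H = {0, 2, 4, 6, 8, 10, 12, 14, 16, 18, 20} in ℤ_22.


H = {0, 2, 4, 6, 8, 10, 12, 14, 16, 18, 20}, |H| = 11
Number of cosets = |G|/|H| = 22/11 = 2
0 + H = {0, 2, 4, 6, 8, 10, 12, 14, 16, 18, 20}
1 + H = {1, 3, 5, 7, 9, 11, 13, 15, 17, 19, 21}

Cosets: 0+H={0,2,4,6,8,10,12,14,16,18,20}; 1+H={1,3,5,7,9,11,13,15,17,19,21}


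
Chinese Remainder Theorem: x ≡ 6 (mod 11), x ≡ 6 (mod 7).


m₁ = 11, m₂ = 7, gcd = 1, so CRT applies. M = m₁·m₂ = 77
Let M₁ = M/m₁ = 7, M₂ = M/m₂ = 11
Find y₁ ≡ M₁⁻¹ (mod m₁): 7⁻¹ ≡ 8 (mod 11)
Find y₂ ≡ M₂⁻¹ (mod m₂): 11⁻¹ ≡ 2 (mod 7)
x = a₁·M₁·y₁ + a₂·M₂·y₂ = 6·7·8 + 6·11·2 = 468
Reduce mod 77: x ≡ 6
Check: 6 mod 11 = 6 ✓, 6 mod 7 = 6 ✓

x ≡ 6 (mod 77)


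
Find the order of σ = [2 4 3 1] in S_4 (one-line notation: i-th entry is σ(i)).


Cycle decomposition: (1 2 4)
Cycle lengths: 3
Order = lcm(3) = 3

ord(σ) = 3


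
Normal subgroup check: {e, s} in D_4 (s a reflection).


H = {e, s} in D_4 (s a reflection)
r·s·r⁻¹ = sr⁻² ≠ s for n ≥ 3, so {e, s} is not closed under conjugation

No, not a normal subgroup


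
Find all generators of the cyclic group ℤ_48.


g generates ℤ_n iff gcd(g,n) = 1
Prime factors of 48: 2, 3
Generators are g ∈ {1,...,47} not divisible by any of these primes.
Generators: {1, 5, 7, 11, 13, 17, 19, 23, 25, 29, 31, 35, 37, 41, 43, 47}
Number of generators = φ(48) = 16

Generators of ℤ_48 = {1, 5, 7, 11, 13, 17, 19, 23, 25, 29, 31, 35, 37, 41, 43, 47}


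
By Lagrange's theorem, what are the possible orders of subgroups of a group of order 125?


Lagrange's theorem: |H| divides |G|
|G| = 125
Divisors of 125: 1, 5, 25, 125

Possible subgroup orders: {1, 5, 25, 125}


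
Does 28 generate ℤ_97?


g generates ℤ_n iff gcd(g, n) = 1
gcd(28, 97) = 1
Since gcd = 1, 28 is a generator.

Yes, 28 generates ℤ_97


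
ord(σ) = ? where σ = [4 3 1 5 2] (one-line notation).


Cycle decomposition: (1 4 5 2 3)
Cycle lengths: 5
Order = lcm(5) = 5

ord(σ) = 5


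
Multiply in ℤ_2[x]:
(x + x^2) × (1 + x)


Expand and collect like terms; reduce coefficients mod 2:
x^0: 0·1 = 0 ≡ 0 (mod 2)
x^1: 0·1 + 1·1 = 1 ≡ 1 (mod 2)
x^2: 1·1 + 1·1 = 2 ≡ 0 (mod 2)
x^3: 1·1 = 1 ≡ 1 (mod 2)
Result: x + x^3

f · g = x + x^3


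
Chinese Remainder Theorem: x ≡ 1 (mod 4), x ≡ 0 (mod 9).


m₁ = 4, m₂ = 9, gcd = 1, so CRT applies. M = m₁·m₂ = 36
Let M₁ = M/m₁ = 9, M₂ = M/m₂ = 4
Find y₁ ≡ M₁⁻¹ (mod m₁): 9⁻¹ ≡ 1 (mod 4)
Find y₂ ≡ M₂⁻¹ (mod m₂): 4⁻¹ ≡ 7 (mod 9)
x = a₁·M₁·y₁ + a₂·M₂·y₂ = 1·9·1 + 0·4·7 = 9
Reduce mod 36: x ≡ 9
Check: 9 mod 4 = 1 ✓, 9 mod 9 = 0 ✓

x ≡ 9 (mod 36)


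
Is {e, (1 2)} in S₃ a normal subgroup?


H = {e, (1 2)} in S₃
(1 3)(1 2)(1 3)⁻¹ = (2 3) ∉ {e, (1 2)}, so it is not normal

No, not a normal subgroup


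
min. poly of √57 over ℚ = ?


√57 satisfies x² - 57 = 0, irreducible over ℚ since 57 is squarefree

Minimal polynomial: x² - 57


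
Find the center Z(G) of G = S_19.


Z(G) = {g ∈ G | gx = xg for all x ∈ G}
S_n is non-abelian for n ≥ 3; Z(S_19) is trivial

Z(S_19) = {e}


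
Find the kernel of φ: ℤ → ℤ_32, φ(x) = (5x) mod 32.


Kernel = preimage of identity
ker(φ) = {x ∈ ℤ : 5x ≡ 0 (mod 32)}. gcd(5,32) = 1, so 5x ≡ 0 (mod 32) ⟺ x ≡ 0 (mod 32/1 = 32). Hence ker(φ) = 32ℤ

ker(φ) = 32ℤ


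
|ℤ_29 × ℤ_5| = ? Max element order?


|ℤ_29 × ℤ_5| = 29 × 5 = 145
Max element order = lcm(29,5) = 145
Cyclic? Yes (gcd=1)

|ℤ_29×ℤ_5| = 145, max element order = 145


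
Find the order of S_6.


|S_n| = n! (number of permutations of n symbols)
|S_6| = 6! = 720

|S_6| = 720


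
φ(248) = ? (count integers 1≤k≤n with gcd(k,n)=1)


Factor n: 248 = 2^3 × 31
φ(n) = n · ∏(1 - 1/p) over distinct primes p | n
φ(248) = 248 · (1 - 1/2) · (1 - 1/31) = 120

φ(248) = 120


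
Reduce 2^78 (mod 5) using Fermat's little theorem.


Fermat's little theorem: if p is prime and gcd(a,p)=1, then a^(p-1) ≡ 1 (mod p)
p = 5 is prime, gcd(2,5) = 1
Reduce exponent: 78 mod 4 = 2
So 2^78 ≡ 2^2 (mod 5)
2^2 mod 5 = 4

2^78 ≡ 4 (mod 5)


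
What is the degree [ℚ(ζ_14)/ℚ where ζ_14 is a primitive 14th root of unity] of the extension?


[ℚ(ζ_n):ℚ] = deg Φ_n(x) = φ(n). Here φ(14) = 6

[ℚ(ζ_14)/ℚ where ζ_14 is a primitive 14th root of unity] = 6


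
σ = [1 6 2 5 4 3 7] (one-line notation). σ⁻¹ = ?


To find σ⁻¹, swap domain and range:
σ(1) = 1 → σ⁻¹(1) = 1
σ(2) = 6 → σ⁻¹(6) = 2
σ(3) = 2 → σ⁻¹(2) = 3
σ(4) = 5 → σ⁻¹(5) = 4
σ(5) = 4 → σ⁻¹(4) = 5
σ(6) = 3 → σ⁻¹(3) = 6
σ(7) = 7 → σ⁻¹(7) = 7

σ⁻¹ = [1 3 6 5 4 2 7]


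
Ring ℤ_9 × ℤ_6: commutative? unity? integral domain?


Direct product ring; commutative with unity (1,1); but (1,0)·(0,1) = (0,0) gives zero divisors, so not an integral domain
Commutative: Yes
Integral domain: No
Has unity: Yes

ℤ_9 × ℤ_6: Commutative=Yes, Unity=Yes


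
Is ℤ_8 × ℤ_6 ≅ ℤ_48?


Comparing ℤ_8 × ℤ_6 and ℤ_48:
gcd(8,6) = 2 ≠ 1. Max element order in ℤ_8×ℤ_6 is lcm(8,6) = 24 < 48, so it has no element of order 48

No, ℤ_8 × ℤ_6 ≇ ℤ_48


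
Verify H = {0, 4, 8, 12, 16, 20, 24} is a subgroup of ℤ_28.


Subgroup test for H = {0, 4, 8, 12, 16, 20, 24} in (ℤ_28, +):
(1) 0 ∈ H? Yes
(2) Closure: for all a,b ∈ H, (a+b) mod 28 ∈ H? Yes
(3) Inverses: for all a ∈ H, -a mod 28 ∈ H? Yes

Yes, H is a subgroup of ℤ_28


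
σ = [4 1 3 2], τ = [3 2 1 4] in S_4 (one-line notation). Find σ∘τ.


σ∘τ: apply τ first, then σ
1 →τ 3 →σ 3
2 →τ 2 →σ 1
3 →τ 1 →σ 4
4 →τ 4 →σ 2

σ∘τ = [3 1 4 2]


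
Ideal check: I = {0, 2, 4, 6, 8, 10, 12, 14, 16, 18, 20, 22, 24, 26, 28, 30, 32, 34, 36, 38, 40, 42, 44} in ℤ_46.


Check ideal conditions for I = {0, 2, 4, 6, 8, 10, 12, 14, 16, 18, 20, 22, 24, 26, 28, 30, 32, 34, 36, 38, 40, 42, 44} in ℤ_46:
(1) I is an additive subgroup? Yes
(2) For r ∈ ℤ_46 and a ∈ I: r·a ∈ I? Yes

Yes, I is an ideal of ℤ_46


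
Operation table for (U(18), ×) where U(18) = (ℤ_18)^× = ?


Elements: {1, 5, 7, 11, 13, 17}
Operation: multiplication mod 18
Entry (a, b) = (a × b) mod 18

Cayley table:
   |  1 |  5 |  7 | 11 | 13 | 17
 1 |  1 |  5 |  7 | 11 | 13 | 17
 5 |  5 |  7 | 17 |  1 | 11 | 13
 7 |  7 | 17 | 13 |  5 |  1 | 11
11 | 11 |  1 |  5 | 13 | 17 |  7
13 | 13 | 11 |  1 | 17 |  7 |  5
17 | 17 | 13 | 11 |  7 |  5 |  1


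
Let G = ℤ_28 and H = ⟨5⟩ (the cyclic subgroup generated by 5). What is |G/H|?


|⟨5⟩| = n / gcd(5, 28) = 28 / 1 = 28
H is normal (ℤ_28 is abelian).
|G/H| = |G| / |H| = 28 / 28 = 1

|G/H| = 1


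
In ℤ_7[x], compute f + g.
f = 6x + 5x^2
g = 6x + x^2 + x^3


Add coefficients mod 7:
x^0: 0 + 0 = 0 (mod 7)
x^1: 6 + 6 = 5 (mod 7)
x^2: 5 + 1 = 6 (mod 7)
x^3: 0 + 1 = 1 (mod 7)
Result: 5x + 6x^2 + x^3

f + g = 5x + 6x^2 + x^3


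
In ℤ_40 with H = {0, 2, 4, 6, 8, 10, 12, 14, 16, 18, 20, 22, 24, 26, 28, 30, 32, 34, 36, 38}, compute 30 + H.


30 + H = {30 + h (mod 40) : h ∈ H}
30+0=30, 30+2=32, 30+4=34, 30+6=36, 30+8=38, 30+10=0, 30+12=2, 30+14=4, 30+16=6, 30+18=8, 30+20=10, 30+22=12, 30+24=14, 30+26=16, 30+28=18, 30+30=20, 30+32=22, 30+34=24, 30+36=26, 30+38=28
30 + H = {0, 2, 4, 6, 8, 10, 12, 14, 16, 18, 20, 22, 24, 26, 28, 30, 32, 34, 36, 38} = 0 + H

30 + H = {0, 2, 4, 6, 8, 10, 12, 14, 16, 18, 20, 22, 24, 26, 28, 30, 32, 34, 36, 38}


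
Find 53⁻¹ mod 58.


Use the extended Euclidean algorithm to write 1 = 53·s + 58·t; then s mod 58 is the inverse.
Euclidean algorithm:
  53 = 0·58 + 53
  58 = 1·53 + 5
  53 = 10·5 + 3
  5 = 1·3 + 2
  3 = 1·2 + 1
  2 = 2·1 + 0
gcd(53,58) = 1
Back-substitution gives: 53·(23) + 58·(-21) = 1
So 53⁻¹ ≡ 23 ≡ 23 (mod 58)
Check: 53 × 23 = 1219 ≡ 1 (mod 58) ✓

53⁻¹ ≡ 23 (mod 58)


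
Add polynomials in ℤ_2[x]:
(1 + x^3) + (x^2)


Add coefficients mod 2:
x^0: 1 + 0 = 1 (mod 2)
x^1: 0 + 0 = 0 (mod 2)
x^2: 0 + 1 = 1 (mod 2)
x^3: 1 + 0 = 1 (mod 2)
Result: 1 + x^2 + x^3

f + g = 1 + x^2 + x^3


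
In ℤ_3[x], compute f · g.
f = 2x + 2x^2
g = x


Expand and collect like terms; reduce coefficients mod 3:
x^0: 0·0 = 0 ≡ 0 (mod 3)
x^1: 0·1 + 2·0 = 0 ≡ 0 (mod 3)
x^2: 2·1 + 2·0 = 2 ≡ 2 (mod 3)
x^3: 2·1 = 2 ≡ 2 (mod 3)
Result: 2x^2 + 2x^3

f · g = 2x^2 + 2x^3


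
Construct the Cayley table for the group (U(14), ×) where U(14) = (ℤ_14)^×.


Elements: {1, 3, 5, 9, 11, 13}
Operation: multiplication mod 14
Entry (a, b) = (a × b) mod 14

Cayley table:
   |  1 |  3 |  5 |  9 | 11 | 13
 1 |  1 |  3 |  5 |  9 | 11 | 13
 3 |  3 |  9 |  1 | 13 |  5 | 11
 5 |  5 |  1 | 11 |  3 | 13 |  9
 9 |  9 | 13 |  3 | 11 |  1 |  5
11 | 11 |  5 | 13 |  1 |  9 |  3
13 | 13 | 11 |  9 |  5 |  3 |  1


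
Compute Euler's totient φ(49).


Factor n: 49 = 7^2
φ(n) = n · ∏(1 - 1/p) over distinct primes p | n
φ(49) = 49 · (1 - 1/7) = 42

φ(49) = 42


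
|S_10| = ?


|S_n| = n! (number of permutations of n symbols)
|S_10| = 10! = 3628800

|S_10| = 3628800


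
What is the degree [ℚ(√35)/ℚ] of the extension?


√35 has minimal polynomial x² - 35 (irreducible over ℚ since 35 is squarefree)

[ℚ(√35)/ℚ] = 2


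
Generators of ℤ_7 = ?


g generates ℤ_n iff gcd(g,n) = 1
Checking each g ∈ {1,...,6}:
gcd(1,7) = 1
gcd(2,7) = 1
gcd(3,7) = 1
gcd(4,7) = 1
gcd(5,7) = 1
gcd(6,7) = 1
Generators: {1, 2, 3, 4, 5, 6}
Number of generators = φ(7) = 6

Generators of ℤ_7 = {1, 2, 3, 4, 5, 6}


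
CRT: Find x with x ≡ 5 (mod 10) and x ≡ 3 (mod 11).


m₁ = 10, m₂ = 11, gcd = 1, so CRT applies. M = m₁·m₂ = 110
Let M₁ = M/m₁ = 11, M₂ = M/m₂ = 10
Find y₁ ≡ M₁⁻¹ (mod m₁): 11⁻¹ ≡ 1 (mod 10)
Find y₂ ≡ M₂⁻¹ (mod m₂): 10⁻¹ ≡ 10 (mod 11)
x = a₁·M₁·y₁ + a₂·M₂·y₂ = 5·11·1 + 3·10·10 = 355
Reduce mod 110: x ≡ 25
Check: 25 mod 10 = 5 ✓, 25 mod 11 = 3 ✓

x ≡ 25 (mod 110)


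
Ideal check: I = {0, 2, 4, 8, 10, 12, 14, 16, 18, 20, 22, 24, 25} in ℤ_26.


Check ideal conditions for I = {0, 2, 4, 8, 10, 12, 14, 16, 18, 20, 22, 24, 25} in ℤ_26:
(1) I is an additive subgroup? No
(2) For r ∈ ℤ_26 and a ∈ I: r·a ∈ I? No  [counterexample: r=2, a=16, r·a mod 26 = 6 ∉ I]

No, I is not an ideal of ℤ_26


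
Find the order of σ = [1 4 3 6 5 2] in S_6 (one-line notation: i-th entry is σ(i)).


Cycle decomposition: (2 4 6)
Cycle lengths: 3
Order = lcm(3) = 3

ord(σ) = 3


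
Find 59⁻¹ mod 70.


Use the extended Euclidean algorithm to write 1 = 59·s + 70·t; then s mod 70 is the inverse.
Euclidean algorithm:
  59 = 0·70 + 59
  70 = 1·59 + 11
  59 = 5·11 + 4
  11 = 2·4 + 3
  4 = 1·3 + 1
  3 = 3·1 + 0
gcd(59,70) = 1
Back-substitution gives: 59·(19) + 70·(-16) = 1
So 59⁻¹ ≡ 19 ≡ 19 (mod 70)
Check: 59 × 19 = 1121 ≡ 1 (mod 70) ✓

59⁻¹ ≡ 19 (mod 70)


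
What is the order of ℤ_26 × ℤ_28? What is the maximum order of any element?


|ℤ_26 × ℤ_28| = 26 × 28 = 728
Max element order = lcm(26,28) = 364
Cyclic? No (gcd=2)

|ℤ_26×ℤ_28| = 728, max element order = 364


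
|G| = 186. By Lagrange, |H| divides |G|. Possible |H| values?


Lagrange's theorem: |H| divides |G|
|G| = 186
Divisors of 186: 1, 2, 3, 6, 31, 62, 93, 186

Possible subgroup orders: {1, 2, 3, 6, 31, 62, 93, 186}


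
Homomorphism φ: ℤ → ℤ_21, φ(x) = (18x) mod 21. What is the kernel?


Kernel = preimage of identity
ker(φ) = {x ∈ ℤ : 18x ≡ 0 (mod 21)}. gcd(18,21) = 3, so 18x ≡ 0 (mod 21) ⟺ x ≡ 0 (mod 21/3 = 7). Hence ker(φ) = 7ℤ

ker(φ) = 7ℤ


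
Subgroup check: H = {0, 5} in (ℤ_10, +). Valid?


Subgroup test for H = {0, 5} in (ℤ_10, +):
(1) 0 ∈ H? Yes
(2) Closure: for all a,b ∈ H, (a+b) mod 10 ∈ H? Yes
(3) Inverses: for all a ∈ H, -a mod 10 ∈ H? Yes

Yes, H is a subgroup of ℤ_10


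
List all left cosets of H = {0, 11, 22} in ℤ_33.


H = {0, 11, 22}, |H| = 3
Number of cosets = |G|/|H| = 33/3 = 11
0 + H = {0, 11, 22}
1 + H = {1, 12, 23}
2 + H = {2, 13, 24}
3 + H = {3, 14, 25}
4 + H = {4, 15, 26}
5 + H = {5, 16, 27}
6 + H = {6, 17, 28}
7 + H = {7, 18, 29}
8 + H = {8, 19, 30}
9 + H = {9, 20, 31}
10 + H = {10, 21, 32}

Cosets: 0+H={0,11,22}; 1+H={1,12,23}; 2+H={2,13,24}; 3+H={3,14,25}; 4+H={4,15,26}; 5+H={5,16,27}; 6+H={6,17,28}; 7+H={7,18,29}; 8+H={8,19,30}; 9+H={9,20,31}; 10+H={10,21,32}


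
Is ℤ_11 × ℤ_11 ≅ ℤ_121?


Comparing ℤ_11 × ℤ_11 and ℤ_121:
gcd(11,11) = 11 ≠ 1. Max element order in ℤ_11×ℤ_11 is lcm(11,11) = 11 < 121, so it has no element of order 121

No, ℤ_11 × ℤ_11 ≇ ℤ_121


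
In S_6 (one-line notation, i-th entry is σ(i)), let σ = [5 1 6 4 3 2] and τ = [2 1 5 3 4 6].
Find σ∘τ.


σ∘τ: apply τ first, then σ
1 →τ 2 →σ 1
2 →τ 1 →σ 5
3 →τ 5 →σ 3
4 →τ 3 →σ 6
5 →τ 4 →σ 4
6 →τ 6 →σ 2

σ∘τ = [1 5 3 6 4 2]


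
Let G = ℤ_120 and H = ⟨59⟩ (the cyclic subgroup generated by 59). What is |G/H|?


|⟨59⟩| = n / gcd(59, 120) = 120 / 1 = 120
H is normal (ℤ_120 is abelian).
|G/H| = |G| / |H| = 120 / 120 = 1

|G/H| = 1


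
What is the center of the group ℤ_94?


Z(G) = {g ∈ G | gx = xg for all x ∈ G}
ℤ_94 is abelian, so Z(G) = G

Z(ℤ_94) = ℤ_94


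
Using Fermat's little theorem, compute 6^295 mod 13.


Fermat's little theorem: if p is prime and gcd(a,p)=1, then a^(p-1) ≡ 1 (mod p)
p = 13 is prime, gcd(6,13) = 1
Reduce exponent: 295 mod 12 = 7
So 6^295 ≡ 6^7 (mod 13)
6^7 mod 13 = 7

6^295 ≡ 7 (mod 13)


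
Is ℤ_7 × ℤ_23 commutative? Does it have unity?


Direct product ring; commutative with unity (1,1); but (1,0)·(0,1) = (0,0) gives zero divisors, so not an integral domain
Commutative: Yes
Integral domain: No
Has unity: Yes

ℤ_7 × ℤ_23: Commutative=Yes, Unity=Yes


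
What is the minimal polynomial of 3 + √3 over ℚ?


Let α = 3 + √3. Then α - 3 = √3, so (α - 3)² = 3, giving α² - 6α + 6 = 0. Degree 2 and α ∉ ℚ, so this is the minimal polynomial.

Minimal polynomial: x² - 6x + 6


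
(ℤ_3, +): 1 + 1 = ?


Operation: addition mod 3
1 + 1 = (a + b) mod 3 with a = 1, b = 1

1 + 1 = 2


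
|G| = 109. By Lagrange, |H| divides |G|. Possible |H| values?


Lagrange's theorem: |H| divides |G|
|G| = 109
Divisors of 109: 1, 109

Possible subgroup orders: {1, 109}


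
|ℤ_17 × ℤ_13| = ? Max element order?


|ℤ_17 × ℤ_13| = 17 × 13 = 221
Max element order = lcm(17,13) = 221
Cyclic? Yes (gcd=1)

|ℤ_17×ℤ_13| = 221, max element order = 221


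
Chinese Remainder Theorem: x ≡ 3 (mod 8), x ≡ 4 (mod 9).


m₁ = 8, m₂ = 9, gcd = 1, so CRT applies. M = m₁·m₂ = 72
Let M₁ = M/m₁ = 9, M₂ = M/m₂ = 8
Find y₁ ≡ M₁⁻¹ (mod m₁): 9⁻¹ ≡ 1 (mod 8)
Find y₂ ≡ M₂⁻¹ (mod m₂): 8⁻¹ ≡ 8 (mod 9)
x = a₁·M₁·y₁ + a₂·M₂·y₂ = 3·9·1 + 4·8·8 = 283
Reduce mod 72: x ≡ 67
Check: 67 mod 8 = 3 ✓, 67 mod 9 = 4 ✓

x ≡ 67 (mod 72)


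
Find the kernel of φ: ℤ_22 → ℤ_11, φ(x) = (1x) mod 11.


Kernel = preimage of identity
ker(φ) = {x ∈ ℤ_22 : 1x ≡ 0 (mod 11)}. Since 11 | 22, φ is well-defined. The kernel is the cyclic subgroup ⟨11⟩ of ℤ_22 (order 2), i.e. {0, 11}

ker(φ) = {0, 11}


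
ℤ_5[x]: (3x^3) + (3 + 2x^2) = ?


Add coefficients mod 5:
x^0: 0 + 3 = 3 (mod 5)
x^1: 0 + 0 = 0 (mod 5)
x^2: 0 + 2 = 2 (mod 5)
x^3: 3 + 0 = 3 (mod 5)
Result: 3 + 2x^2 + 3x^3

f + g = 3 + 2x^2 + 3x^3


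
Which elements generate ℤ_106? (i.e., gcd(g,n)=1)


g generates ℤ_n iff gcd(g,n) = 1
Prime factors of 106: 2, 53
Generators are g ∈ {1,...,105} not divisible by any of these primes.
Generators: {1, 3, 5, 7, 9, 11, 13, 15, 17, 19, 21, 23, 25, 27, 29, 31, 33, 35, 37, 39, 41, 43, 45, 47, 49, 51, 55, 57, 59, 61, 63, 65, 67, 69, 71, 73, 75, 77, 79, 81, 83, 85, 87, 89, 91, 93, 95, 97, 99, 101, 103, 105}
Number of generators = φ(106) = 52

Generators of ℤ_106 = {1, 3, 5, 7, 9, 11, 13, 15, 17, 19, 21, 23, 25, 27, 29, 31, 33, 35, 37, 39, 41, 43, 45, 47, 49, 51, 55, 57, 59, 61, 63, 65, 67, 69, 71, 73, 75, 77, 79, 81, 83, 85, 87, 89, 91, 93, 95, 97, 99, 101, 103, 105}


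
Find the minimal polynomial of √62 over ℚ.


√62 satisfies x² - 62 = 0, irreducible over ℚ since 62 is squarefree

Minimal polynomial: x² - 62


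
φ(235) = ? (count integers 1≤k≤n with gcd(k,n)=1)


Factor n: 235 = 5 × 47
φ(n) = n · ∏(1 - 1/p) over distinct primes p | n
φ(235) = 235 · (1 - 1/5) · (1 - 1/47) = 184

φ(235) = 184


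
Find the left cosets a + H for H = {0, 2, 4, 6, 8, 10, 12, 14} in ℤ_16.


H = {0, 2, 4, 6, 8, 10, 12, 14}, |H| = 8
Number of cosets = |G|/|H| = 16/8 = 2
0 + H = {0, 2, 4, 6, 8, 10, 12, 14}
1 + H = {1, 3, 5, 7, 9, 11, 13, 15}

Cosets: 0+H={0,2,4,6,8,10,12,14}; 1+H={1,3,5,7,9,11,13,15}


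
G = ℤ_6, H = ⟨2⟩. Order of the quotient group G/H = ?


|⟨2⟩| = n / gcd(2, 6) = 6 / 2 = 3
H is normal (ℤ_6 is abelian).
|G/H| = |G| / |H| = 6 / 3 = 2

|G/H| = 2


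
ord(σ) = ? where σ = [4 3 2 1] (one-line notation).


Cycle decomposition: (1 4) (2 3)
Cycle lengths: 2, 2
Order = lcm(2, 2) = 2

ord(σ) = 2


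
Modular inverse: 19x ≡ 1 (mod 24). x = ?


Use the extended Euclidean algorithm to write 1 = 19·s + 24·t; then s mod 24 is the inverse.
Euclidean algorithm:
  19 = 0·24 + 19
  24 = 1·19 + 5
  19 = 3·5 + 4
  5 = 1·4 + 1
  4 = 4·1 + 0
gcd(19,24) = 1
Back-substitution gives: 19·(-5) + 24·(4) = 1
So 19⁻¹ ≡ -5 ≡ 19 (mod 24)
Check: 19 × 19 = 361 ≡ 1 (mod 24) ✓

19⁻¹ ≡ 19 (mod 24)


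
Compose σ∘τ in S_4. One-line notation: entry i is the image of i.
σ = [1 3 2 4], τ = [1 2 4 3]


σ∘τ: apply τ first, then σ
1 →τ 1 →σ 1
2 →τ 2 →σ 3
3 →τ 4 →σ 4
4 →τ 3 →σ 2

σ∘τ = [1 3 4 2]


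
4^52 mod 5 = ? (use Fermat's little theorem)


Fermat's little theorem: if p is prime and gcd(a,p)=1, then a^(p-1) ≡ 1 (mod p)
p = 5 is prime, gcd(4,5) = 1
Reduce exponent: 52 mod 4 = 0
So 4^52 ≡ 4^0 (mod 5)
4^0 = 1

4^52 ≡ 1 (mod 5)


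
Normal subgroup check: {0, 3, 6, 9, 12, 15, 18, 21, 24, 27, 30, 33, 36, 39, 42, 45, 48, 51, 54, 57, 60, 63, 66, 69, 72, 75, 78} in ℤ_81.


H = {0, 3, 6, 9, 12, 15, 18, 21, 24, 27, 30, 33, 36, 39, 42, 45, 48, 51, 54, 57, 60, 63, 66, 69, 72, 75, 78} in ℤ_81
ℤ_81 is abelian; every subgroup of an abelian group is normal

Yes, normal subgroup


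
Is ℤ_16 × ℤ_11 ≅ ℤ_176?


Comparing ℤ_16 × ℤ_11 and ℤ_176:
gcd(16,11) = 1, so ℤ_16 × ℤ_11 ≅ ℤ_176 (CRT)

Yes, ℤ_16 × ℤ_11 ≅ ℤ_176


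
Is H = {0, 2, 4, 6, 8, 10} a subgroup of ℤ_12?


Subgroup test for H = {0, 2, 4, 6, 8, 10} in (ℤ_12, +):
(1) 0 ∈ H? Yes
(2) Closure: for all a,b ∈ H, (a+b) mod 12 ∈ H? Yes
(3) Inverses: for all a ∈ H, -a mod 12 ∈ H? Yes

Yes, H is a subgroup of ℤ_12


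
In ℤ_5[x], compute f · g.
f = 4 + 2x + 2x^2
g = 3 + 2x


Expand and collect like terms; reduce coefficients mod 5:
x^0: 4·3 = 12 ≡ 2 (mod 5)
x^1: 4·2 + 2·3 = 14 ≡ 4 (mod 5)
x^2: 2·2 + 2·3 = 10 ≡ 0 (mod 5)
x^3: 2·2 = 4 ≡ 4 (mod 5)
Result: 2 + 4x + 4x^3

f · g = 2 + 4x + 4x^3


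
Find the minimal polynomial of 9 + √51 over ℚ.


Let α = 9 + √51. Then α - 9 = √51, so (α - 9)² = 51, giving α² - 18α + 30 = 0. Degree 2 and α ∉ ℚ, so this is the minimal polynomial.

Minimal polynomial: x² - 18x + 30


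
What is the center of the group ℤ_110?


Z(G) = {g ∈ G | gx = xg for all x ∈ G}
ℤ_110 is abelian, so Z(G) = G

Z(ℤ_110) = ℤ_110


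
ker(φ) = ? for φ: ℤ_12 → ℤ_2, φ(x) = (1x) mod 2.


Kernel = preimage of identity
ker(φ) = {x ∈ ℤ_12 : 1x ≡ 0 (mod 2)}. Since 2 | 12, φ is well-defined. The kernel is the cyclic subgroup ⟨2⟩ of ℤ_12 (order 6), i.e. {0, 2, 4, 6, 8, 10}

ker(φ) = {0, 2, 4, 6, 8, 10}


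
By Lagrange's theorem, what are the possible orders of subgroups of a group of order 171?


Lagrange's theorem: |H| divides |G|
|G| = 171
Divisors of 171: 1, 3, 9, 19, 57, 171

Possible subgroup orders: {1, 3, 9, 19, 57, 171}


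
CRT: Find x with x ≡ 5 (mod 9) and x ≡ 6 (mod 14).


m₁ = 9, m₂ = 14, gcd = 1, so CRT applies. M = m₁·m₂ = 126
Let M₁ = M/m₁ = 14, M₂ = M/m₂ = 9
Find y₁ ≡ M₁⁻¹ (mod m₁): 14⁻¹ ≡ 2 (mod 9)
Find y₂ ≡ M₂⁻¹ (mod m₂): 9⁻¹ ≡ 11 (mod 14)
x = a₁·M₁·y₁ + a₂·M₂·y₂ = 5·14·2 + 6·9·11 = 734
Reduce mod 126: x ≡ 104
Check: 104 mod 9 = 5 ✓, 104 mod 14 = 6 ✓

x ≡ 104 (mod 126)


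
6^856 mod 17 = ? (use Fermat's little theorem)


Fermat's little theorem: if p is prime and gcd(a,p)=1, then a^(p-1) ≡ 1 (mod p)
p = 17 is prime, gcd(6,17) = 1
Reduce exponent: 856 mod 16 = 8
So 6^856 ≡ 6^8 (mod 17)
6^8 mod 17 = 16

6^856 ≡ 16 (mod 17)


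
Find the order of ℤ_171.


ℤ_n has n elements.

|ℤ_171| = 171


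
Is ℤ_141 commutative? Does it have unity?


ℤ_141 is a commutative ring with unity 1; 141 = 3×47 is composite, so 3·47 ≡ 0 gives zero divisors (not an integral domain)
Commutative: Yes
Integral domain: No
Has unity: Yes

ℤ_141: Commutative=Yes, Unity=Yes


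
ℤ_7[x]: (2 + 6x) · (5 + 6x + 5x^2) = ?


Expand and collect like terms; reduce coefficients mod 7:
x^0: 2·5 = 10 ≡ 3 (mod 7)
x^1: 2·6 + 6·5 = 42 ≡ 0 (mod 7)
x^2: 2·5 + 6·6 = 46 ≡ 4 (mod 7)
x^3: 6·5 = 30 ≡ 2 (mod 7)
Result: 3 + 4x^2 + 2x^3

f · g = 3 + 4x^2 + 2x^3


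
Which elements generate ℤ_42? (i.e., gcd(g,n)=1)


g generates ℤ_n iff gcd(g,n) = 1
Prime factors of 42: 2, 3, 7
Generators are g ∈ {1,...,41} not divisible by any of these primes.
Generators: {1, 5, 11, 13, 17, 19, 23, 25, 29, 31, 37, 41}
Number of generators = φ(42) = 12

Generators of ℤ_42 = {1, 5, 11, 13, 17, 19, 23, 25, 29, 31, 37, 41}


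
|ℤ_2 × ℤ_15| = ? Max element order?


|ℤ_2 × ℤ_15| = 2 × 15 = 30
Max element order = lcm(2,15) = 30
Cyclic? Yes (gcd=1)

|ℤ_2×ℤ_15| = 30, max element order = 30


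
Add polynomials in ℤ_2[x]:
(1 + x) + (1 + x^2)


Add coefficients mod 2:
x^0: 1 + 1 = 0 (mod 2)
x^1: 1 + 0 = 1 (mod 2)
x^2: 0 + 1 = 1 (mod 2)
Result: x + x^2

f + g = x + x^2


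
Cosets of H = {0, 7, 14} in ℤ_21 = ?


H = {0, 7, 14}, |H| = 3
Number of cosets = |G|/|H| = 21/3 = 7
0 + H = {0, 7, 14}
1 + H = {1, 8, 15}
2 + H = {2, 9, 16}
3 + H = {3, 10, 17}
4 + H = {4, 11, 18}
5 + H = {5, 12, 19}
6 + H = {6, 13, 20}

Cosets: 0+H={0,7,14}; 1+H={1,8,15}; 2+H={2,9,16}; 3+H={3,10,17}; 4+H={4,11,18}; 5+H={5,12,19}; 6+H={6,13,20}


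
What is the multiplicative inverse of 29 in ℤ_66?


Use the extended Euclidean algorithm to write 1 = 29·s + 66·t; then s mod 66 is the inverse.
Euclidean algorithm:
  29 = 0·66 + 29
  66 = 2·29 + 8
  29 = 3·8 + 5
  8 = 1·5 + 3
  5 = 1·3 + 2
  3 = 1·2 + 1
  2 = 2·1 + 0
gcd(29,66) = 1
Back-substitution gives: 29·(-25) + 66·(11) = 1
So 29⁻¹ ≡ -25 ≡ 41 (mod 66)
Check: 29 × 41 = 1189 ≡ 1 (mod 66) ✓

29⁻¹ ≡ 41 (mod 66)


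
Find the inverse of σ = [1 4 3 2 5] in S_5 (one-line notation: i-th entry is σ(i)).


To find σ⁻¹, swap domain and range:
σ(1) = 1 → σ⁻¹(1) = 1
σ(2) = 4 → σ⁻¹(4) = 2
σ(3) = 3 → σ⁻¹(3) = 3
σ(4) = 2 → σ⁻¹(2) = 4
σ(5) = 5 → σ⁻¹(5) = 5

σ⁻¹ = [1 4 3 2 5]
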